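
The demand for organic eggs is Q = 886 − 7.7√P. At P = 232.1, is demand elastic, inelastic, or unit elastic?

inelastic

At P = 232.1, Q = 768.6918.
dQ/dP = −7.7/(2√P) = −7.7/(2·15.2348).
Point elasticity E = (dQ/dP)·(P/Q) = -0.2527 × 232.1/768.6918 ≈ -0.076.
|E| ≈ 0.076 < 1, so demand is inelastic.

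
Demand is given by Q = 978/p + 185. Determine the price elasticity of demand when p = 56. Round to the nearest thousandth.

-0.086

At p = 56, Q = 202.4643.
dQ/dp = −978/p² = −0.3119.
Point elasticity E = (dQ/dp)·(p/Q) = -0.3119 × 56/202.4643 ≈ -0.086.
|E| < 1, so demand is inelastic at this price.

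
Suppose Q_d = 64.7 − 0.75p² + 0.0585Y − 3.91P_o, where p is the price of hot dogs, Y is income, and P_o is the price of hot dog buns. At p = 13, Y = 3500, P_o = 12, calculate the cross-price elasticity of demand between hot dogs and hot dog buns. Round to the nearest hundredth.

-0.49

Substituting, Q_d = 64.7 − 0.75(13)² + 0.0585(3500) − 3.91(12) = 64.7 − 126.75 + 204.75 − 46.92 = 95.78.
∂Q_d/∂P_o = −3.91, so E_xy = -3.91·(12/95.78) ≈ -0.49.
E_xy < 0: the goods are complements.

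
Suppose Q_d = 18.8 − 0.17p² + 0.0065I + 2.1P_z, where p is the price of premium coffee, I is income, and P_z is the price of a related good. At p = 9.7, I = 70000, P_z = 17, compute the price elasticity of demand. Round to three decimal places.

Q_d = 18.8 − 0.17(9.7)² + 0.0065(70000) + 2.1(17) = 18.8 − 15.9953 + 455 + 35.7 = 493.5047.
∂Q_d/∂p = −2·0.17·p = -3.298, so E_p = -3.298·(9.7/493.5047) ≈ -0.065.
|E_p| < 1: demand is inelastic.

-0.065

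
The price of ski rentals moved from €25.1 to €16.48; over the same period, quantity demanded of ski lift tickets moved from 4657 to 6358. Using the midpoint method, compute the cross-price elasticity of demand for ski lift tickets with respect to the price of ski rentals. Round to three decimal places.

-0.745

%ΔQ_x = (6358 − 4657)/[(4657+6358)/2] = 1701/5507.5 ≈ 0.3089.
%ΔP_y = (16.48 − 25.1)/[(25.1+16.48)/2] ≈ -0.4146.
E_xy = 0.3089/-0.4146 ≈ -0.745.
E_xy < 0, so ski lift tickets and ski rentals are complements.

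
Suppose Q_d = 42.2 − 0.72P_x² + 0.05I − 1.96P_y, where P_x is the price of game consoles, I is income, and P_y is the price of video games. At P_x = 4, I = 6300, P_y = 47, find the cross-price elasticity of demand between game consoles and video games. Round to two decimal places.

-0.36

Q_d = 42.2 − 0.72(4)² + 0.05(6300) − 1.96(47) = 42.2 − 11.52 + 315 − 92.12 = 253.56.
∂Q_d/∂P_y = −1.96, so E_xy = -1.96·(47/253.56) ≈ -0.36.
E_xy < 0: the goods are complements.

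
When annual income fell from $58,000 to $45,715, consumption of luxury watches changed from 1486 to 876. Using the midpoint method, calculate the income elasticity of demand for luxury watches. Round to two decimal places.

%ΔQ = (876 − 1486)/[(1486+876)/2] = -610/1181 ≈ -0.5165.
%ΔY = (45,715 − 58,000)/[(58,000+45,715)/2] = -12285/51857.5 ≈ -0.2369.
E_I = %ΔQ/%ΔY ≈ 2.18.
E_I > 1: normal good (luxury).

2.18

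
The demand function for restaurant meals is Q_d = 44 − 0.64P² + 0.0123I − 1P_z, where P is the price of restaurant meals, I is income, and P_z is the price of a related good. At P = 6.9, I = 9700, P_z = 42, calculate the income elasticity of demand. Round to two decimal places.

1.31

Substituting, Q_d = 44 − 0.64(6.9)² + 0.0123(9700) − 1(42) = 44 − 30.4704 + 119.31 − 42 = 90.8396.
∂Q_d/∂I = +0.0123, so E_I = 0.0123·(9700/90.8396) ≈ 1.31.
E_I > 1: normal good (luxury).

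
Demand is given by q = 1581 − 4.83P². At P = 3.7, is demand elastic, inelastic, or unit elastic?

At P = 3.7, q = 1514.8773.
dq/dP = −2·4.83·P = −35.742.
Point elasticity E = (dq/dP)·(P/q) = -35.742 × 3.7/1514.8773 ≈ -0.087.
|E| ≈ 0.087 < 1, so demand is inelastic.

inelastic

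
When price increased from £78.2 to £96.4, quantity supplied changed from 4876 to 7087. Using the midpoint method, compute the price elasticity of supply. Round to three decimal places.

%ΔQ = (7087 − 4876)/[(4876 + 7087)/2] = 2211/5981.5 ≈ 0.3696.
%ΔP = (96.4 − 78.2)/[(78.2 + 96.4)/2] = 18.2/87.3 ≈ 0.2085.
Arc elasticity E = %ΔQ/%ΔP ≈ 0.3696/0.2085 ≈ 1.773.
|E| > 1: supply is elastic over this range.

1.773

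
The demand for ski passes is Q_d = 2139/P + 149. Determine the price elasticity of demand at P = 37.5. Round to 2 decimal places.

-0.28

At P = 37.5, Q_d = 206.04.
dQ_d/dP = −2139/P² = −1.5211.
Point elasticity E = (dQ_d/dP)·(P/Q_d) = -1.5211 × 37.5/206.04 ≈ -0.28.
|E| < 1, so demand is inelastic at this price.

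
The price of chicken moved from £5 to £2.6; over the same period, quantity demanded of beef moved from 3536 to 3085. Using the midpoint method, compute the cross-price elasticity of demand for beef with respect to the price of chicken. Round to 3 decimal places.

0.216

%ΔQ_x = (3085 − 3536)/[(3536+3085)/2] = -451/3310.5 ≈ -0.1362.
%ΔP_y = (2.6 − 5)/[(5+2.6)/2] ≈ -0.6316.
E_xy = -0.1362/-0.6316 ≈ 0.216.
E_xy > 0, so beef and chicken are substitutes.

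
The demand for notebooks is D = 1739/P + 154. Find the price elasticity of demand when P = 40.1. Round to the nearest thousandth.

At P = 40.1, D = 197.3666.
dD/dP = −1739/P² = −1.0815.
Point elasticity E = (dD/dP)·(P/D) = -1.0815 × 40.1/197.3666 ≈ -0.220.
|E| < 1, so demand is inelastic at this price.

-0.220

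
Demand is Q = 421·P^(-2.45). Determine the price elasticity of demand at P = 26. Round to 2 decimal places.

-2.45

For a Cobb–Douglas (constant-elasticity) form Q = A·P^α·…, the elasticity with respect to P equals the exponent α at every point.
Here the exponent on P is -2.45, so the price elasticity of demand is -2.45.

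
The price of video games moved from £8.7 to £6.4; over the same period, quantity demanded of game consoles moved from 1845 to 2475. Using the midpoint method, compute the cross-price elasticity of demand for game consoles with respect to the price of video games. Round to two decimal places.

%ΔQ_x = (2475 − 1845)/[(1845+2475)/2] = 630/2160 ≈ 0.2917.
%ΔP_y = (6.4 − 8.7)/[(8.7+6.4)/2] ≈ -0.3046.
E_xy = 0.2917/-0.3046 ≈ -0.96.
E_xy < 0, so game consoles and video games are complements.

-0.96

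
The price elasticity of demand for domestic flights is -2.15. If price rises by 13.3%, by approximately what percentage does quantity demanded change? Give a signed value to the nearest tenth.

-28.6

%ΔQ ≈ E × %ΔP = (-2.15) × (13.3%) ≈ -28.6%.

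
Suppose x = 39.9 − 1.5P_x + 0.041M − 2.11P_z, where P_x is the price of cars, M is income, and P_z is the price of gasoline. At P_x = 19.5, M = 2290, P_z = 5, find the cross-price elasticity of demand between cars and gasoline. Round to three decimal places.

x = 39.9 − 1.5(19.5) + 0.041(2290) − 2.11(5) = 39.9 − 29.25 + 93.89 − 10.55 = 93.99.
∂x/∂P_z = −2.11, so E_xy = -2.11·(5/93.99) ≈ -0.112.
E_xy < 0: the goods are complements.

-0.112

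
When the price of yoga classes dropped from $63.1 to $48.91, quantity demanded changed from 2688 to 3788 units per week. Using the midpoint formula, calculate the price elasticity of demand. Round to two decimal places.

%ΔQ = (3788 − 2688)/[(2688 + 3788)/2] = 1100/3238 ≈ 0.3397.
%ΔP = (48.91 − 63.1)/[(63.1 + 48.91)/2] = -14.19/56.005 ≈ -0.2534.
Arc elasticity E = %ΔQ/%ΔP ≈ 0.3397/-0.2534 ≈ -1.34.
|E| > 1: demand is elastic over this range.

-1.34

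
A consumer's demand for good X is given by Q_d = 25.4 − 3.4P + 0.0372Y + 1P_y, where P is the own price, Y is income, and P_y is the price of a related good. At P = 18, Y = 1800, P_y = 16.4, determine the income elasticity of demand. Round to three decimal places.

Substituting, Q_d = 25.4 − 3.4(18) + 0.0372(1800) + 1(16.4) = 25.4 − 61.2 + 66.96 + 16.4 = 47.56.
∂Q_d/∂Y = +0.0372, so E_I = 0.0372·(1800/47.56) ≈ 1.408.
E_I > 1: normal good (luxury).

1.408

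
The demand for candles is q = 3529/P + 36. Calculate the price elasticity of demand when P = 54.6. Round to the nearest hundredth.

-0.64

At P = 54.6, q = 100.6337.
dq/dP = −3529/P² = −1.1838.
Point elasticity E = (dq/dP)·(P/q) = -1.1838 × 54.6/100.6337 ≈ -0.64.
|E| < 1, so demand is inelastic at this price.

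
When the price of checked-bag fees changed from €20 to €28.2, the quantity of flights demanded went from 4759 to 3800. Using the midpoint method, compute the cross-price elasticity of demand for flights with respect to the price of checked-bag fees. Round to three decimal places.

%ΔQ_x = (3800 − 4759)/[(4759+3800)/2] = -959/4279.5 ≈ -0.2241.
%ΔP_y = (28.2 − 20)/[(20+28.2)/2] ≈ 0.3402.
E_xy = -0.2241/0.3402 ≈ -0.659.
E_xy < 0, so flights and checked-bag fees are complements.

-0.659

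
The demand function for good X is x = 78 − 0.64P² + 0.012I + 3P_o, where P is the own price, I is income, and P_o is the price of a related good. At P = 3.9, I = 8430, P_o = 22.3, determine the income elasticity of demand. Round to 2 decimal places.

0.43

Substituting, x = 78 − 0.64(3.9)² + 0.012(8430) + 3(22.3) = 78 − 9.7344 + 101.16 + 66.9 = 236.3256.
∂x/∂I = +0.012, so E_I = 0.012·(8430/236.3256) ≈ 0.43.
E_I ∈ (0,1): normal good (necessity).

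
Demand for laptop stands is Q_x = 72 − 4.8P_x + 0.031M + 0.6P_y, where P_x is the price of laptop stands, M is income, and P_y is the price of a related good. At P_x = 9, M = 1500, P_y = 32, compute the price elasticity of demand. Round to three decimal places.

At the given point, Q_x = 72 − 4.8(9) + 0.031(1500) + 0.6(32) = 72 − 43.2 + 46.5 + 19.2 = 94.5.
∂Q_x/∂P_x = −4.8, so E_p = (−4.8)·(9/94.5) ≈ -0.457.
|E_p| < 1: demand is inelastic.

-0.457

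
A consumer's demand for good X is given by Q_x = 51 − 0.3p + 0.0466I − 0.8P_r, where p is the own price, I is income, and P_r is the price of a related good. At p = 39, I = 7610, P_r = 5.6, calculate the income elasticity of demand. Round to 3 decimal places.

0.911

Substituting, Q_x = 51 − 0.3(39) + 0.0466(7610) − 0.8(5.6) = 51 − 11.7 + 354.626 − 4.48 = 389.446.
∂Q_x/∂I = +0.0466, so E_I = 0.0466·(7610/389.446) ≈ 0.911.
E_I ∈ (0,1): normal good (necessity).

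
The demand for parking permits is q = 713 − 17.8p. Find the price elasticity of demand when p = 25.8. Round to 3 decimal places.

-1.810

At p = 25.8, q = 253.76.
dq/dp = −17.8.
Point elasticity E = (dq/dp)·(p/q) = -17.8 × 25.8/253.76 ≈ -1.810.
|E| > 1, so demand is elastic at this price.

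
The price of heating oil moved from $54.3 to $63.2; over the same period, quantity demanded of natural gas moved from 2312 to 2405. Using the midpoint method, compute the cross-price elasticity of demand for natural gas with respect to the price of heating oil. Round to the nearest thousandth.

%ΔQ_x = (2405 − 2312)/[(2312+2405)/2] = 93/2358.5 ≈ 0.0394.
%ΔP_y = (63.2 − 54.3)/[(54.3+63.2)/2] ≈ 0.1515.
E_xy = 0.0394/0.1515 ≈ 0.260.
E_xy > 0, so natural gas and heating oil are substitutes.

0.260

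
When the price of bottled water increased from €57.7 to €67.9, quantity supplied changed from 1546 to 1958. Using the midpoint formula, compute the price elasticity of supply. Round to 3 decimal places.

1.448

%Δq = (1958 − 1546)/[(1546 + 1958)/2] = 412/1752 ≈ 0.2352.
%Δp = (67.9 − 57.7)/[(57.7 + 67.9)/2] = 10.2/62.8 ≈ 0.1624.
Arc elasticity E = %Δq/%Δp ≈ 0.2352/0.1624 ≈ 1.448.
|E| > 1: supply is elastic over this range.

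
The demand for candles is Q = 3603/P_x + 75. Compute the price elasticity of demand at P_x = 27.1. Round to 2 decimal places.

-0.64

At P_x = 27.1, Q = 207.952.
dQ/dP_x = −3603/P_x² = −4.906.
Point elasticity E = (dQ/dP_x)·(P_x/Q) = -4.906 × 27.1/207.952 ≈ -0.64.
|E| < 1, so demand is inelastic at this price.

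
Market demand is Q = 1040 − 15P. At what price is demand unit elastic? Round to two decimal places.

34.67

For linear demand Q = a − bP, E = −bP/(a − bP). |E| = 1 ⇒ bP = a − bP ⇒ P = a/(2b).
P = 1040/(2·15) ≈ 34.67.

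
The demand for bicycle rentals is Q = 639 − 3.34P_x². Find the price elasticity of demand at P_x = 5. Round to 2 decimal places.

-0.30

At P_x = 5, Q = 555.5.
dQ/dP_x = −2·3.34·P_x = −33.4.
Point elasticity E = (dQ/dP_x)·(P_x/Q) = -33.4 × 5/555.5 ≈ -0.30.
|E| < 1, so demand is inelastic at this price.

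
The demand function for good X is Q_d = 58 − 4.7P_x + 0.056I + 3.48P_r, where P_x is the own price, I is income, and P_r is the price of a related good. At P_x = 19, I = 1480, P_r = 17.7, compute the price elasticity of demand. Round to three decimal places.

First evaluate Q_d: 58 − 4.7(19) + 0.056(1480) + 3.48(17.7) = 58 − 89.3 + 82.88 + 61.596 = 113.176.
∂Q_d/∂P_x = −4.7, so E_p = (−4.7)·(19/113.176) ≈ -0.789.
|E_p| < 1: demand is inelastic.

-0.789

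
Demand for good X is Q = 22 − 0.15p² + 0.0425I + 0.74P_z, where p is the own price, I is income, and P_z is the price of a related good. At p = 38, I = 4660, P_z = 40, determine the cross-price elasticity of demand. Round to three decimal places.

0.896

At the given point, Q = 22 − 0.15(38)² + 0.0425(4660) + 0.74(40) = 22 − 216.6 + 198.05 + 29.6 = 33.05.
∂Q/∂P_z = +0.74, so E_xy = 0.74·(40/33.05) ≈ 0.896.
E_xy > 0: the goods are substitutes.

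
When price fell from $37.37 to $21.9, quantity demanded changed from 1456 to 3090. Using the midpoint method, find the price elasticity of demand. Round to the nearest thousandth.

%Δq = (3090 − 1456)/[(1456 + 3090)/2] = 1634/2273 ≈ 0.7189.
%ΔP = (21.9 − 37.37)/[(37.37 + 21.9)/2] = -15.47/29.635 ≈ -0.5220.
Arc elasticity E = %Δq/%ΔP ≈ 0.7189/-0.5220 ≈ -1.377.
|E| > 1: demand is elastic over this range.

-1.377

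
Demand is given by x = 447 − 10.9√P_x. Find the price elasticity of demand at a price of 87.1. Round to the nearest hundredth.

-0.15

At P_x = 87.1, x = 345.2732.
dx/dP_x = −10.9/(2√P_x) = −10.9/(2·9.3327).
Point elasticity E = (dx/dP_x)·(P_x/x) = -0.584 × 87.1/345.2732 ≈ -0.15.
|E| < 1, so demand is inelastic at this price.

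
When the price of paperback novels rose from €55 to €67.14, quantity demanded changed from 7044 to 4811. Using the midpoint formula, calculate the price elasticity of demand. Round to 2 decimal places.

%Δq = (4811 − 7044)/[(7044 + 4811)/2] = -2233/5927.5 ≈ -0.3767.
%Δp = (67.14 − 55)/[(55 + 67.14)/2] = 12.14/61.07 ≈ 0.1988.
Arc elasticity E = %Δq/%Δp ≈ -0.3767/0.1988 ≈ -1.90.
|E| > 1: demand is elastic over this range.

-1.90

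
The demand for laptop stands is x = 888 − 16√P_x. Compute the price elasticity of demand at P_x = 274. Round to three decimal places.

-0.213

At P_x = 274, x = 623.1529.
dx/dP_x = −16/(2√P_x) = −16/(2·16.5529).
Point elasticity E = (dx/dP_x)·(P_x/x) = -0.4833 × 274/623.1529 ≈ -0.213.
|E| < 1, so demand is inelastic at this price.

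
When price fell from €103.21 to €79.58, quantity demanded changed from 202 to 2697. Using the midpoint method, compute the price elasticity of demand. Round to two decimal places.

%ΔQ = (2697 − 202)/[(202 + 2697)/2] = 2495/1449.5 ≈ 1.7213.
%ΔP = (79.58 − 103.21)/[(103.21 + 79.58)/2] = -23.63/91.395 ≈ -0.2585.
Arc elasticity E = %ΔQ/%ΔP ≈ 1.7213/-0.2585 ≈ -6.66.
|E| > 1: demand is elastic over this range.

-6.66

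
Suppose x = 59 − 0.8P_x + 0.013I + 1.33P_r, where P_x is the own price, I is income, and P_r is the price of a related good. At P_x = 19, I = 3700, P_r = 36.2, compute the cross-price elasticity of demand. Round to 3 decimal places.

0.344

x = 59 − 0.8(19) + 0.013(3700) + 1.33(36.2) = 59 − 15.2 + 48.1 + 48.146 = 140.046.
∂x/∂P_r = +1.33, so E_xy = 1.33·(36.2/140.046) ≈ 0.344.
E_xy > 0: the goods are substitutes.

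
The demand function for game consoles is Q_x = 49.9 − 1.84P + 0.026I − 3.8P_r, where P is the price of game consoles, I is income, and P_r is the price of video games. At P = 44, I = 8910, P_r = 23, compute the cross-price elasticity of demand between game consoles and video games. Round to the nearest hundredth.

-0.77

Substituting, Q_x = 49.9 − 1.84(44) + 0.026(8910) − 3.8(23) = 49.9 − 80.96 + 231.66 − 87.4 = 113.2.
∂Q_x/∂P_r = −3.8, so E_xy = -3.8·(23/113.2) ≈ -0.77.
E_xy < 0: the goods are complements.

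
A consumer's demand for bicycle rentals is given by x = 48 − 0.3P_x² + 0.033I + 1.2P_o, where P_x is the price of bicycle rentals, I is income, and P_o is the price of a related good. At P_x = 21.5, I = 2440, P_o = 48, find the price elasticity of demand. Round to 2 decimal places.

At the given point, x = 48 − 0.3(21.5)² + 0.033(2440) + 1.2(48) = 48 − 138.675 + 80.52 + 57.6 = 47.445.
∂x/∂P_x = −2·0.3·P_x = -12.9, so E_p = -12.9·(21.5/47.445) ≈ -5.85.
|E_p| > 1: demand is elastic.

-5.85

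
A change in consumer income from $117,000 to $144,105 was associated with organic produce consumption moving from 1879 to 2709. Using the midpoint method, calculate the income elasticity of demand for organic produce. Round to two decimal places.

%ΔQ = (2709 − 1879)/[(1879+2709)/2] = 830/2294 ≈ 0.3618.
%ΔM = (144,105 − 117,000)/[(117,000+144,105)/2] = 27105/130552.5 ≈ 0.2076.
E_I = %ΔQ/%ΔM ≈ 1.74.
E_I > 1: normal good (luxury).

1.74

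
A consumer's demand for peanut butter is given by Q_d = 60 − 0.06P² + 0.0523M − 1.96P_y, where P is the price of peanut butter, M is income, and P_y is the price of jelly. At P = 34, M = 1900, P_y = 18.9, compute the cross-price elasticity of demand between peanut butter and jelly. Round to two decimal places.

Evaluating quantity at (P, M, P_y) gives Q_d = 60 − 0.06(34)² + 0.0523(1900) − 1.96(18.9) = 60 − 69.36 + 99.37 − 37.044 = 52.966.
∂Q_d/∂P_y = −1.96, so E_xy = -1.96·(18.9/52.966) ≈ -0.70.
E_xy < 0: the goods are complements.

-0.70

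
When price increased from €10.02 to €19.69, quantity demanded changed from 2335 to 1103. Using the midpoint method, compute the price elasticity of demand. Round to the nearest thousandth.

-1.101

%ΔQ = (1103 − 2335)/[(2335 + 1103)/2] = -1232/1719 ≈ -0.7167.
%Δp = (19.69 − 10.02)/[(10.02 + 19.69)/2] = 9.67/14.855 ≈ 0.6510.
Arc elasticity E = %ΔQ/%Δp ≈ -0.7167/0.6510 ≈ -1.101.
|E| > 1: demand is elastic over this range.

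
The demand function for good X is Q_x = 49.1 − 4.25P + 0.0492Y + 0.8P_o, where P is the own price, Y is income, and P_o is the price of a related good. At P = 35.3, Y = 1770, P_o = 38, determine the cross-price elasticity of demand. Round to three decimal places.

1.836

Evaluating quantity at (P, Y, P_o) gives Q_x = 49.1 − 4.25(35.3) + 0.0492(1770) + 0.8(38) = 49.1 − 150.025 + 87.084 + 30.4 = 16.559.
∂Q_x/∂P_o = +0.8, so E_xy = 0.8·(38/16.559) ≈ 1.836.
E_xy > 0: the goods are substitutes.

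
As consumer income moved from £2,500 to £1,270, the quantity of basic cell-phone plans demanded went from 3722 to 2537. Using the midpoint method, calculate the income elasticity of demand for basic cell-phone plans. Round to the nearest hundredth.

0.58

%ΔQ = (2537 − 3722)/[(3722+2537)/2] = -1185/3129.5 ≈ -0.3787.
%ΔI = (1,270 − 2,500)/[(2,500+1,270)/2] = -1230/1885 ≈ -0.6525.
E_I = %ΔQ/%ΔI ≈ 0.58.
E_I ∈ (0,1): normal good (necessity).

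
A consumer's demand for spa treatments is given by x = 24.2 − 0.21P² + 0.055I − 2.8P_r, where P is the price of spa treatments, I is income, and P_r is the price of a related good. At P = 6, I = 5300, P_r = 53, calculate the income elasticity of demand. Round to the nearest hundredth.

1.82

Substituting, x = 24.2 − 0.21(6)² + 0.055(5300) − 2.8(53) = 24.2 − 7.56 + 291.5 − 148.4 = 159.74.
∂x/∂I = +0.055, so E_I = 0.055·(5300/159.74) ≈ 1.82.
E_I > 1: normal good (luxury).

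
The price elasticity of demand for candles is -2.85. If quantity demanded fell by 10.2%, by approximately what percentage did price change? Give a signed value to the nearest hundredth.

3.58

%ΔQ ≈ E × %ΔP ⇒ %ΔP = %ΔQ / E = (-10.2%)/(-2.85) ≈ 3.58%.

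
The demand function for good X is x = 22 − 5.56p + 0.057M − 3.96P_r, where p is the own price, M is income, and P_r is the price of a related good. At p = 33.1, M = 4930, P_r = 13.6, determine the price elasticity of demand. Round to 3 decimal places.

-2.826

At the given point, x = 22 − 5.56(33.1) + 0.057(4930) − 3.96(13.6) = 22 − 184.036 + 281.01 − 53.856 = 65.118.
∂x/∂p = −5.56, so E_p = (−5.56)·(33.1/65.118) ≈ -2.826.
|E_p| > 1: demand is elastic.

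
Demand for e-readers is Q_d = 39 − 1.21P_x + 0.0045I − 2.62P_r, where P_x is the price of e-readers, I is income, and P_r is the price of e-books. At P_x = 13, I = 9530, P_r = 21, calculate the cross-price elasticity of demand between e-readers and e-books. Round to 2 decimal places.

Substituting, Q_d = 39 − 1.21(13) + 0.0045(9530) − 2.62(21) = 39 − 15.73 + 42.885 − 55.02 = 11.135.
∂Q_d/∂P_r = −2.62, so E_xy = -2.62·(21/11.135) ≈ -4.94.
E_xy < 0: the goods are complements.

-4.94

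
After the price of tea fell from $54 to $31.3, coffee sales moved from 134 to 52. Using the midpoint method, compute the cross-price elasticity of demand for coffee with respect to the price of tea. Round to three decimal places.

1.657

%ΔQ_x = (52 − 134)/[(134+52)/2] = -82/93 ≈ -0.8817.
%ΔP_y = (31.3 − 54)/[(54+31.3)/2] ≈ -0.5322.
E_xy = -0.8817/-0.5322 ≈ 1.657.
E_xy > 0, so coffee and tea are substitutes.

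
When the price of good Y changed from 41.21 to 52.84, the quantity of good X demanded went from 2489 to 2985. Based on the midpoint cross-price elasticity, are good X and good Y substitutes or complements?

substitutes

%ΔQ_x = (2985 − 2489)/[(2489+2985)/2] = 496/2737 ≈ 0.1812.
%ΔP_y = (52.84 − 41.21)/[(41.21+52.84)/2] ≈ 0.2473.
E_xy = 0.1812/0.2473 ≈ 0.733.
E_xy > 0, so the goods are substitutes.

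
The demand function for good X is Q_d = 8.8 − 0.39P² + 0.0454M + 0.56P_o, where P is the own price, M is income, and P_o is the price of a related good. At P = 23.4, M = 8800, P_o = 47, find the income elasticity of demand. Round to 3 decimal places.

Substituting, Q_d = 8.8 − 0.39(23.4)² + 0.0454(8800) + 0.56(47) = 8.8 − 213.5484 + 399.52 + 26.32 = 221.0916.
∂Q_d/∂M = +0.0454, so E_I = 0.0454·(8800/221.0916) ≈ 1.807.
E_I > 1: normal good (luxury).

1.807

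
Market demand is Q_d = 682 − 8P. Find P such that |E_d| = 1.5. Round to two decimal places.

Set −bP/(a − bP) = −1.5 ⇒ bP = 1.5(a − bP) ⇒ bP(1+1.5) = 1.5·a.
P = 1.5·682/(8·2.5) = 51.15.

51.15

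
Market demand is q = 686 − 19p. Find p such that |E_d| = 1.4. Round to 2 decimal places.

21.06

Set −bp/(a − bp) = −1.4 ⇒ bp = 1.4(a − bp) ⇒ bp(1+1.4) = 1.4·a.
p = 1.4·686/(19·2.4) ≈ 21.06.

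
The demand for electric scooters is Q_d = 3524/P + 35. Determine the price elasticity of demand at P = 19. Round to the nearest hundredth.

-0.84

At P = 19, Q_d = 220.4737.
dQ_d/dP = −3524/P² = −9.7618.
Point elasticity E = (dQ_d/dP)·(P/Q_d) = -9.7618 × 19/220.4737 ≈ -0.84.
|E| < 1, so demand is inelastic at this price.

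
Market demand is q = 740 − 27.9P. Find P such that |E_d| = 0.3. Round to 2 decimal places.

6.12

Set −bP/(a − bP) = −0.3 ⇒ bP = 0.3(a − bP) ⇒ bP(1+0.3) = 0.3·a.
P = 0.3·740/(27.9·1.3) ≈ 6.12.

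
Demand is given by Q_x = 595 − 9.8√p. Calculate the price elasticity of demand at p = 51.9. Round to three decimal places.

-0.067

At p = 51.9, Q_x = 524.3992.
dQ_x/dp = −9.8/(2√p) = −9.8/(2·7.2042).
Point elasticity E = (dQ_x/dp)·(p/Q_x) = -0.6802 × 51.9/524.3992 ≈ -0.067.
|E| < 1, so demand is inelastic at this price.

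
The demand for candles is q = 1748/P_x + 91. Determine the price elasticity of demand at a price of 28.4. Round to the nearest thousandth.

-0.403

At P_x = 28.4, q = 152.5493.
dq/dP_x = −1748/P_x² = −2.1672.
Point elasticity E = (dq/dP_x)·(P_x/q) = -2.1672 × 28.4/152.5493 ≈ -0.403.
|E| < 1, so demand is inelastic at this price.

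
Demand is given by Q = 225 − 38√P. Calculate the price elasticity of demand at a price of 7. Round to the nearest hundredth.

At P = 7, Q = 124.4615.
dQ/dP = −38/(2√P) = −38/(2·2.6458).
Point elasticity E = (dQ/dP)·(P/Q) = -7.1813 × 7/124.4615 ≈ -0.40.
|E| < 1, so demand is inelastic at this price.

-0.40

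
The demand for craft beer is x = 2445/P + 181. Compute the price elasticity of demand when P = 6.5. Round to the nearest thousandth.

-0.675

At P = 6.5, x = 557.1538.
dx/dP = −2445/P² = −57.8698.
Point elasticity E = (dx/dP)·(P/x) = -57.8698 × 6.5/557.1538 ≈ -0.675.
|E| < 1, so demand is inelastic at this price.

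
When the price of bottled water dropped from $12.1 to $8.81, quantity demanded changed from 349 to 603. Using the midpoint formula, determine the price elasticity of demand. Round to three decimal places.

%ΔQ = (603 − 349)/[(349 + 603)/2] = 254/476 ≈ 0.5336.
%ΔP = (8.81 − 12.1)/[(12.1 + 8.81)/2] = -3.29/10.455 ≈ -0.3147.
Arc elasticity E = %ΔQ/%ΔP ≈ 0.5336/-0.3147 ≈ -1.696.
|E| > 1: demand is elastic over this range.

-1.696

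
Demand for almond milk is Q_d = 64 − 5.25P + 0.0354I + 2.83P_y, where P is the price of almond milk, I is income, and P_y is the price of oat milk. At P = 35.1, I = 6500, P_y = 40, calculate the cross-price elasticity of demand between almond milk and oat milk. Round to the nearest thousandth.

0.508

Substituting, Q_d = 64 − 5.25(35.1) + 0.0354(6500) + 2.83(40) = 64 − 184.275 + 230.1 + 113.2 = 223.025.
∂Q_d/∂P_y = +2.83, so E_xy = 2.83·(40/223.025) ≈ 0.508.
E_xy > 0: the goods are substitutes.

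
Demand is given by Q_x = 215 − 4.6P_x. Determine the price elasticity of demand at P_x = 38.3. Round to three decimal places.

-4.538

At P_x = 38.3, Q_x = 38.82.
dQ_x/dP_x = −4.6.
Point elasticity E = (dQ_x/dP_x)·(P_x/Q_x) = -4.6 × 38.3/38.82 ≈ -4.538.
|E| > 1, so demand is elastic at this price.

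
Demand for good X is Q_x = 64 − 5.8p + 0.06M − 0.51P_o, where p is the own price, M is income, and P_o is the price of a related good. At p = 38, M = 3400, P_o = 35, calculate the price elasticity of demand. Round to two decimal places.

-7.41

First evaluate Q_x: 64 − 5.8(38) + 0.06(3400) − 0.51(35) = 64 − 220.4 + 204 − 17.85 = 29.75.
∂Q_x/∂p = −5.8, so E_p = (−5.8)·(38/29.75) ≈ -7.41.
|E_p| > 1: demand is elastic.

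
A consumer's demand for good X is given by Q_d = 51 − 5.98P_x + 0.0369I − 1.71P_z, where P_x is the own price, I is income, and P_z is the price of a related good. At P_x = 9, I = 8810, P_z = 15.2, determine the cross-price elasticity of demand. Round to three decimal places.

Evaluating quantity at (P_x, I, P_z) gives Q_d = 51 − 5.98(9) + 0.0369(8810) − 1.71(15.2) = 51 − 53.82 + 325.089 − 25.992 = 296.277.
∂Q_d/∂P_z = −1.71, so E_xy = -1.71·(15.2/296.277) ≈ -0.088.
E_xy < 0: the goods are complements.

-0.088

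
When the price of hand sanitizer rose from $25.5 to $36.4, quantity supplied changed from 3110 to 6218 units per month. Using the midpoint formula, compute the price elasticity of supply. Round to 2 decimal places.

1.89

%ΔQ = (6218 − 3110)/[(3110 + 6218)/2] = 3108/4664 ≈ 0.6664.
%ΔP = (36.4 − 25.5)/[(25.5 + 36.4)/2] = 10.9/30.95 ≈ 0.3522.
Arc elasticity E = %ΔQ/%ΔP ≈ 0.6664/0.3522 ≈ 1.89.
|E| > 1: supply is elastic over this range.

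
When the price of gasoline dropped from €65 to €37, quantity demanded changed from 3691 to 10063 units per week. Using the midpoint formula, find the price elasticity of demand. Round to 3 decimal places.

-1.688

%Δq = (10063 − 3691)/[(3691 + 10063)/2] = 6372/6877 ≈ 0.9266.
%ΔP = (37 − 65)/[(65 + 37)/2] = -28/51 ≈ -0.5490.
Arc elasticity E = %Δq/%ΔP ≈ 0.9266/-0.5490 ≈ -1.688.
|E| > 1: demand is elastic over this range.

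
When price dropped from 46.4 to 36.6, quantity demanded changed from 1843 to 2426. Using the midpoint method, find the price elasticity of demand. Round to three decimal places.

-1.157

%Δq = (2426 − 1843)/[(1843 + 2426)/2] = 583/2134.5 ≈ 0.2731.
%Δp = (36.6 − 46.4)/[(46.4 + 36.6)/2] = -9.8/41.5 ≈ -0.2361.
Arc elasticity E = %Δq/%Δp ≈ 0.2731/-0.2361 ≈ -1.157.
|E| > 1: demand is elastic over this range.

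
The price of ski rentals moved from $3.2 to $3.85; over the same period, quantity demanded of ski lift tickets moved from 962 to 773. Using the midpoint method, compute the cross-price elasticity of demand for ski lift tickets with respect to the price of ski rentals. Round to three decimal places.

-1.182

%ΔQ_x = (773 − 962)/[(962+773)/2] = -189/867.5 ≈ -0.2179.
%ΔP_y = (3.85 − 3.2)/[(3.2+3.85)/2] ≈ 0.1844.
E_xy = -0.2179/0.1844 ≈ -1.182.
E_xy < 0, so ski lift tickets and ski rentals are complements.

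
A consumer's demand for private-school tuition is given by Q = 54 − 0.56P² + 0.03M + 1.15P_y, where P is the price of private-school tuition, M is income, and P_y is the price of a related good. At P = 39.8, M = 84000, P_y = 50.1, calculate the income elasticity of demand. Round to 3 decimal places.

Substituting, Q = 54 − 0.56(39.8)² + 0.03(84000) + 1.15(50.1) = 54 − 887.0624 + 2520 + 57.615 = 1744.5526.
∂Q/∂M = +0.03, so E_I = 0.03·(84000/1744.5526) ≈ 1.444.
E_I > 1: normal good (luxury).

1.444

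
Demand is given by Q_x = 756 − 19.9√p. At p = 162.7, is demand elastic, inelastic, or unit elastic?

At p = 162.7, Q_x = 502.1677.
dQ_x/dp = −19.9/(2√p) = −19.9/(2·12.7554).
Point elasticity E = (dQ_x/dp)·(p/Q_x) = -0.7801 × 162.7/502.1677 ≈ -0.253.
|E| ≈ 0.253 < 1, so demand is inelastic.

inelastic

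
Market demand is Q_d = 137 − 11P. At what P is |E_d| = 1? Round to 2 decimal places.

For linear demand Q_d = a − bP, E = −bP/(a − bP). |E| = 1 ⇒ bP = a − bP ⇒ P = a/(2b).
P = 137/(2·11) ≈ 6.23.

6.23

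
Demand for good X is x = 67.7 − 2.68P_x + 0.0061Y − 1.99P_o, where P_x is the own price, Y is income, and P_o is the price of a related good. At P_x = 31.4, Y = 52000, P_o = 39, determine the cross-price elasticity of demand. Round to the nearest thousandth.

-0.348

At the given point, x = 67.7 − 2.68(31.4) + 0.0061(52000) − 1.99(39) = 67.7 − 84.152 + 317.2 − 77.61 = 223.138.
∂x/∂P_o = −1.99, so E_xy = -1.99·(39/223.138) ≈ -0.348.
E_xy < 0: the goods are complements.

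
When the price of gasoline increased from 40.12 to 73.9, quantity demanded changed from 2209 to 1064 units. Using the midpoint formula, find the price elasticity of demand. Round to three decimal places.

%Δq = (1064 − 2209)/[(2209 + 1064)/2] = -1145/1636.5 ≈ -0.6997.
%ΔP = (73.9 − 40.12)/[(40.12 + 73.9)/2] = 33.78/57.01 ≈ 0.5925.
Arc elasticity E = %Δq/%ΔP ≈ -0.6997/0.5925 ≈ -1.181.
|E| > 1: demand is elastic over this range.

-1.181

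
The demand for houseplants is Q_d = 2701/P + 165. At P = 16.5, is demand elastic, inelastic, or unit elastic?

inelastic

At P = 16.5, Q_d = 328.697.
dQ_d/dP = −2701/P² = −9.921.
Point elasticity E = (dQ_d/dP)·(P/Q_d) = -9.921 × 16.5/328.697 ≈ -0.498.
|E| ≈ 0.498 < 1, so demand is inelastic.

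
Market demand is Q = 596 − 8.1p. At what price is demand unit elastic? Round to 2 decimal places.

For linear demand Q = a − bp, E = −bp/(a − bp). |E| = 1 ⇒ bp = a − bp ⇒ p = a/(2b).
p = 596/(2·8.1) ≈ 36.79.

36.79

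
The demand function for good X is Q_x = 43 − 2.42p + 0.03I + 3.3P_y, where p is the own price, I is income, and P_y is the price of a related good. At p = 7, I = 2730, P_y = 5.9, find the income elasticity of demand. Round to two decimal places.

Substituting, Q_x = 43 − 2.42(7) + 0.03(2730) + 3.3(5.9) = 43 − 16.94 + 81.9 + 19.47 = 127.43.
∂Q_x/∂I = +0.03, so E_I = 0.03·(2730/127.43) ≈ 0.64.
E_I ∈ (0,1): normal good (necessity).

0.64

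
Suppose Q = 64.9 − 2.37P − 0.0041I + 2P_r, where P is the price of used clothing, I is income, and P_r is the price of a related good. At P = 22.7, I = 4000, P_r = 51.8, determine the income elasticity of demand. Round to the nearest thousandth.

Substituting, Q = 64.9 − 2.37(22.7) − 0.0041(4000) + 2(51.8) = 64.9 − 53.799 − 16.4 + 103.6 = 98.301.
∂Q/∂I = −0.0041, so E_I = -0.0041·(4000/98.301) ≈ -0.167.
E_I < 0: inferior good.

-0.167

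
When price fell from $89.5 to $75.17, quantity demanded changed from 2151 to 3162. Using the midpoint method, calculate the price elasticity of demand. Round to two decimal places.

-2.19

%ΔQ = (3162 − 2151)/[(2151 + 3162)/2] = 1011/2656.5 ≈ 0.3806.
%ΔP = (75.17 − 89.5)/[(89.5 + 75.17)/2] = -14.33/82.335 ≈ -0.1740.
Arc elasticity E = %ΔQ/%ΔP ≈ 0.3806/-0.1740 ≈ -2.19.
|E| > 1: demand is elastic over this range.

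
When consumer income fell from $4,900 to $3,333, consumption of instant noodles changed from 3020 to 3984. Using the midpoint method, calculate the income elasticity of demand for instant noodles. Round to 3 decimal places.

%ΔQ = (3984 − 3020)/[(3020+3984)/2] = 964/3502 ≈ 0.2753.
%ΔY = (3,333 − 4,900)/[(4,900+3,333)/2] = -1567/4116.5 ≈ -0.3807.
E_I = %ΔQ/%ΔY ≈ -0.723.
E_I < 0: inferior good.

-0.723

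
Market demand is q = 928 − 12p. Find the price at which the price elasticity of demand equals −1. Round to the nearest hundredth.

For linear demand q = a − bp, E = −bp/(a − bp). |E| = 1 ⇒ bp = a − bp ⇒ p = a/(2b).
p = 928/(2·12) ≈ 38.67.

38.67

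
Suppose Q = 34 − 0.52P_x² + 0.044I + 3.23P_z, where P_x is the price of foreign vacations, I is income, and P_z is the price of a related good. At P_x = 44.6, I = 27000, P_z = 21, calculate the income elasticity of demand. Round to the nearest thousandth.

Substituting, Q = 34 − 0.52(44.6)² + 0.044(27000) + 3.23(21) = 34 − 1034.3632 + 1188 + 67.83 = 255.4668.
∂Q/∂I = +0.044, so E_I = 0.044·(27000/255.4668) ≈ 4.650.
E_I > 1: normal good (luxury).

4.650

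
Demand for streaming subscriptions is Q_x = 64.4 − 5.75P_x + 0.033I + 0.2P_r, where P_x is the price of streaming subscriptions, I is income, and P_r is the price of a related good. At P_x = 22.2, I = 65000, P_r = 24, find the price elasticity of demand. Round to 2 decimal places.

Substituting, Q_x = 64.4 − 5.75(22.2) + 0.033(65000) + 0.2(24) = 64.4 − 127.65 + 2145 + 4.8 = 2086.55.
∂Q_x/∂P_x = −5.75, so E_p = (−5.75)·(22.2/2086.55) ≈ -0.06.
|E_p| < 1: demand is inelastic.

-0.06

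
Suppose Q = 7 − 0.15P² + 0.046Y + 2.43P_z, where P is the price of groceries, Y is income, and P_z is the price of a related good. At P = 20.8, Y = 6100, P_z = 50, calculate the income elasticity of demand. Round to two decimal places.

First evaluate Q: 7 − 0.15(20.8)² + 0.046(6100) + 2.43(50) = 7 − 64.896 + 280.6 + 121.5 = 344.204.
∂Q/∂Y = +0.046, so E_I = 0.046·(6100/344.204) ≈ 0.82.
E_I ∈ (0,1): normal good (necessity).

0.82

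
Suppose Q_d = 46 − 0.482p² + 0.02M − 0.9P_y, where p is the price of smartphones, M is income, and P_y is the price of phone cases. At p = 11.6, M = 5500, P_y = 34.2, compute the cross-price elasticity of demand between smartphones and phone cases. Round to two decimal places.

-0.51

Evaluating quantity at (p, M, P_y) gives Q_d = 46 − 0.482(11.6)² + 0.02(5500) − 0.9(34.2) = 46 − 64.8579 + 110 − 30.78 = 60.3621.
∂Q_d/∂P_y = −0.9, so E_xy = -0.9·(34.2/60.3621) ≈ -0.51.
E_xy < 0: the goods are complements.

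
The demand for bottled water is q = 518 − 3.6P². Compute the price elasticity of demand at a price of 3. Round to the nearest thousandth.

-0.133

At P = 3, q = 485.6.
dq/dP = −2·3.6·P = −21.6.
Point elasticity E = (dq/dP)·(P/q) = -21.6 × 3/485.6 ≈ -0.133.
|E| < 1, so demand is inelastic at this price.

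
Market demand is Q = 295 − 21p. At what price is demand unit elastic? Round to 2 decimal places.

For linear demand Q = a − bp, E = −bp/(a − bp). |E| = 1 ⇒ bp = a − bp ⇒ p = a/(2b).
p = 295/(2·21) ≈ 7.02.

7.02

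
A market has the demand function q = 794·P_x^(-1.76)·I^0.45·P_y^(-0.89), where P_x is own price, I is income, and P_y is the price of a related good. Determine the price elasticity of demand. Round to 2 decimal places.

For a Cobb–Douglas (constant-elasticity) form q = A·P_x^α·…, the elasticity with respect to P_x equals the exponent α at every point.
Here the exponent on P_x is -1.76, so the price elasticity of demand is -1.76.

-1.76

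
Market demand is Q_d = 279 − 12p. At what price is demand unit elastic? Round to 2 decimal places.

For linear demand Q_d = a − bp, E = −bp/(a − bp). |E| = 1 ⇒ bp = a − bp ⇒ p = a/(2b).
p = 279/(2·12) ≈ 11.63.

11.63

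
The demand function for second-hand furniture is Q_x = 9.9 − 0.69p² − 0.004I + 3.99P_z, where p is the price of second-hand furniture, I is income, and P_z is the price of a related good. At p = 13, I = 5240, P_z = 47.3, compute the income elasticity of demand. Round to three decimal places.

-0.343

First evaluate Q_x: 9.9 − 0.69(13)² − 0.004(5240) + 3.99(47.3) = 9.9 − 116.61 − 20.96 + 188.727 = 61.057.
∂Q_x/∂I = −0.004, so E_I = -0.004·(5240/61.057) ≈ -0.343.
E_I < 0: inferior good.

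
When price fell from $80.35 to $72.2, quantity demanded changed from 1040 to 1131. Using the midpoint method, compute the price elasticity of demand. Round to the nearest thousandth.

%Δq = (1131 − 1040)/[(1040 + 1131)/2] = 91/1085.5 ≈ 0.0838.
%Δp = (72.2 − 80.35)/[(80.35 + 72.2)/2] = -8.15/76.275 ≈ -0.1069.
Arc elasticity E = %Δq/%Δp ≈ 0.0838/-0.1069 ≈ -0.785.
|E| < 1: demand is inelastic over this range.

-0.785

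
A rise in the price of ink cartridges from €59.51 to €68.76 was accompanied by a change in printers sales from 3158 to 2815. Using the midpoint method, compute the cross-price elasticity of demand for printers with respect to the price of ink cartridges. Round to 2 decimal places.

-0.80

%ΔQ_x = (2815 − 3158)/[(3158+2815)/2] = -343/2986.5 ≈ -0.1149.
%ΔP_y = (68.76 − 59.51)/[(59.51+68.76)/2] ≈ 0.1442.
E_xy = -0.1149/0.1442 ≈ -0.80.
E_xy < 0, so printers and ink cartridges are complements.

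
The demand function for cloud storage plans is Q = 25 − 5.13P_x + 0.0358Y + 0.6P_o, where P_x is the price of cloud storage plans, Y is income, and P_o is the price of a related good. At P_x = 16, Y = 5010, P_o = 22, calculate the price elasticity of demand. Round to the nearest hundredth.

-0.61

Evaluating quantity at (P_x, Y, P_o) gives Q = 25 − 5.13(16) + 0.0358(5010) + 0.6(22) = 25 − 82.08 + 179.358 + 13.2 = 135.478.
∂Q/∂P_x = −5.13, so E_p = (−5.13)·(16/135.478) ≈ -0.61.
|E_p| < 1: demand is inelastic.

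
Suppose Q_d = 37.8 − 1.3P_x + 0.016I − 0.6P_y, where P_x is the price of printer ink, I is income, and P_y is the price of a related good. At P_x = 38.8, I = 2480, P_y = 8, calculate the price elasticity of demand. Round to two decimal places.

First evaluate Q_d: 37.8 − 1.3(38.8) + 0.016(2480) − 0.6(8) = 37.8 − 50.44 + 39.68 − 4.8 = 22.24.
∂Q_d/∂P_x = −1.3, so E_p = (−1.3)·(38.8/22.24) ≈ -2.27.
|E_p| > 1: demand is elastic.

-2.27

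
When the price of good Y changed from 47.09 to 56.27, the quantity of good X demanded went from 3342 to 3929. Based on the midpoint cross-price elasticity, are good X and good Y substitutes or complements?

substitutes

%ΔQ_x = (3929 − 3342)/[(3342+3929)/2] = 587/3635.5 ≈ 0.1615.
%ΔP_y = (56.27 − 47.09)/[(47.09+56.27)/2] ≈ 0.1776.
E_xy = 0.1615/0.1776 ≈ 0.909.
E_xy > 0, so the goods are substitutes.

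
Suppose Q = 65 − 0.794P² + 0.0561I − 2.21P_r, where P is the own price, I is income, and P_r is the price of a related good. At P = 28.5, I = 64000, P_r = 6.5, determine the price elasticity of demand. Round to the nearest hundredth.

-0.43

Q = 65 − 0.794(28.5)² + 0.0561(64000) − 2.21(6.5) = 65 − 644.9265 + 3590.4 − 14.365 = 2996.1085.
∂Q/∂P = −2·0.794·P = -45.258, so E_p = -45.258·(28.5/2996.1085) ≈ -0.43.
|E_p| < 1: demand is inelastic.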